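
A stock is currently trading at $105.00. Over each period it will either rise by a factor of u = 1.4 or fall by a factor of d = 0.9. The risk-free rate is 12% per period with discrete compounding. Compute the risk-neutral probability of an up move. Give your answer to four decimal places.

Risk-neutral probability p = (1 + 0.12 − 0.9)/(1.4 − 0.9) = 0.2200/0.5000 = 0.4400

p = 0.4400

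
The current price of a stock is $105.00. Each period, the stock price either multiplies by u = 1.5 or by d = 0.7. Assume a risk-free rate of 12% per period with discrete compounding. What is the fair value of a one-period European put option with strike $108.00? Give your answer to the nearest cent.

$14.63

Risk-neutral probability p = (1 + 0.12 − 0.7)/(1.5 − 0.7) = 0.4200/0.8000 = 0.5250
Terminal stock prices: S_u = 157.5, S_d = 73.5
Terminal payoffs (K − S): max(-49.5, 0) = 0, max(34.5, 0) = 34.5
Node 0 (S = 105): V_0 = 1/1.12·[0.5250·0.0000 + 0.4750·34.5000] = 14.6317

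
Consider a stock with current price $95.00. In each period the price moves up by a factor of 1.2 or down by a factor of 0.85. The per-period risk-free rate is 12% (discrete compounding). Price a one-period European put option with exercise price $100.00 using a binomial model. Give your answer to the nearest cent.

$3.93

Risk-neutral probability p = (1 + 0.12 − 0.85)/(1.2 − 0.85) = 0.2700/0.3500 = 0.7714
Terminal stock prices: S_u = 114, S_d = 80.75
Terminal payoffs (K − S): max(-14, 0) = 0, max(19.25, 0) = 19.25
Node 0 (S = 95): V_0 = 1/1.12·[0.7714·0.0000 + 0.2286·19.2500] = 3.9286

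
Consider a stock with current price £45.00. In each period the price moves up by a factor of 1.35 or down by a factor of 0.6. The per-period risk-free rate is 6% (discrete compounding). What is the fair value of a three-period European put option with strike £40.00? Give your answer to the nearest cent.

Risk-neutral probability p = (1 + 0.06 − 0.6)/(1.35 − 0.6) = 0.4600/0.7500 = 0.6133
Terminal stock prices: S_uuu = 110.7, S_uud = 49.21, S_udd = 21.87, S_ddd = 9.72
Terminal payoffs (K − S): max(-70.72, 0) = 0, max(-9.208, 0) = 0, max(18.13, 0) = 18.13, max(30.28, 0) = 30.28
Node uu (S = 82.01): V_uu = 1/1.06·[0.6133·0.0000 + 0.3867·0.0000] = 0.0000
Node ud (S = 36.45): V_ud = 1/1.06·[0.6133·0.0000 + 0.3867·18.1300] = 6.6135
Node dd (S = 16.2): V_dd = 1/1.06·[0.6133·18.1300 + 0.3867·30.2800] = 21.5358
Node u (S = 60.75): V_u = 1/1.06·[0.6133·0.0000 + 0.3867·6.6135] = 2.4125
Node d (S = 27): V_d = 1/1.06·[0.6133·6.6135 + 0.3867·21.5358] = 11.6825
Node 0 (S = 45): V_0 = 1/1.06·[0.6133·2.4125 + 0.3867·11.6825] = 5.6574

£5.66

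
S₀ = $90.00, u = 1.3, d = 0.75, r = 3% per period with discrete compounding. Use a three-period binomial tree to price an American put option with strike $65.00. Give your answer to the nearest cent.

Risk-neutral probability p = (1 + 0.03 − 0.75)/(1.3 − 0.75) = 0.2800/0.5500 = 0.5091
Terminal stock prices: S_uuu = 197.7, S_uud = 114.1, S_udd = 65.81, S_ddd = 37.97
Terminal payoffs (K − S): max(-132.7, 0) = 0, max(-49.08, 0) = 0, max(-0.8125, 0) = 0, max(27.03, 0) = 27.03
Node uu (S = 152.1): continuation = 1/1.03·[0.5091·0.0000 + 0.4909·0.0000] = 0.0000; exercise value = 0.0000 ≤ continuation, so V_uu = 0.0000
Node ud (S = 87.75): continuation = 1/1.03·[0.5091·0.0000 + 0.4909·0.0000] = 0.0000; exercise value = 0.0000 ≤ continuation, so V_ud = 0.0000
Node dd (S = 50.62): continuation = 1/1.03·[0.5091·0.0000 + 0.4909·27.0312] = 12.8834; exercise value = 14.3750 > continuation, so V_dd = 14.3750 (exercise)
Node u (S = 117): continuation = 1/1.03·[0.5091·0.0000 + 0.4909·0.0000] = 0.0000; exercise value = 0.0000 ≤ continuation, so V_u = 0.0000
Node d (S = 67.5): continuation = 1/1.03·[0.5091·0.0000 + 0.4909·14.3750] = 6.8513; exercise value = 0.0000 ≤ continuation, so V_d = 6.8513
Node 0 (S = 90): continuation = 1/1.03·[0.5091·0.0000 + 0.4909·6.8513] = 3.2654; exercise value = 0.0000 ≤ continuation, so V_0 = 3.2654

$3.27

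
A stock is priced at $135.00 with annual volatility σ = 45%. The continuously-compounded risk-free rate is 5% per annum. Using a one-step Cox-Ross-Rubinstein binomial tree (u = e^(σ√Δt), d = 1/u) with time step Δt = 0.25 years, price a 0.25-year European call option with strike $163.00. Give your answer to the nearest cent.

$2.82

CRR parameters: u = e^(σ√Δt) = e^(0.45·√0.25) = 1.2523, d = 1/u = 0.7985
Per-period rate: rΔt = 0.05·0.25 = 0.0125, so R = e^0.0125 = 1.0126
Risk-neutral probability p = (e^0.0125 − 0.7985)/(1.2523 − 0.7985) = 0.2141/0.4538 = 0.4717
Terminal stock prices: S_u = 169.1, S_d = 107.8
Terminal payoffs (S − K): max(6.064, 0) = 6.064, max(-55.2, 0) = 0
Node 0 (S = 135): V_0 = e^(−0.0125)·[0.4717·6.0636 + 0.5283·0.0000] = 2.8247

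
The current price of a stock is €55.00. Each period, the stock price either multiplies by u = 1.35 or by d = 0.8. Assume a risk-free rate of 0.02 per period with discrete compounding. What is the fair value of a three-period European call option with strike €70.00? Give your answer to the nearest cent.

€6.70

Risk-neutral probability p = (1 + 0.02 − 0.8)/(1.35 − 0.8) = 0.2200/0.5500 = 0.4000
Terminal stock prices: S_uuu = 135.3, S_uud = 80.19, S_udd = 47.52, S_ddd = 28.16
Terminal payoffs (S − K): max(65.32, 0) = 65.32, max(10.19, 0) = 10.19, max(-22.48, 0) = 0, max(-41.84, 0) = 0
Node uu (S = 100.2): V_uu = 1/1.02·[0.4000·65.3206 + 0.6000·10.1900] = 31.6100
Node ud (S = 59.4): V_ud = 1/1.02·[0.4000·10.1900 + 0.6000·0.0000] = 3.9961
Node dd (S = 35.2): V_dd = 1/1.02·[0.4000·0.0000 + 0.6000·0.0000] = 0.0000
Node u (S = 74.25): V_u = 1/1.02·[0.4000·31.6100 + 0.6000·3.9961] = 14.7467
Node d (S = 44): V_d = 1/1.02·[0.4000·3.9961 + 0.6000·0.0000] = 1.5671
Node 0 (S = 55): V_0 = 1/1.02·[0.4000·14.7467 + 0.6000·1.5671] = 6.7048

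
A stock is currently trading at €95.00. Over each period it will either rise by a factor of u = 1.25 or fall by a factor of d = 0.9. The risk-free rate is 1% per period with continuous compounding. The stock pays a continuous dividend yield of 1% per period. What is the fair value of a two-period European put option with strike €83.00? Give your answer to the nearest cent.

€3.03

Per-period risk-free factor R = e^0.01 = 1.0101; dividend-adjusted growth = e^(0.01−0.01) = 1.0000.
Risk-neutral probability p = (1.0000 − 0.9)/(1.25 − 0.9) = 0.1000/0.3500 = 0.2857
Terminal stock prices: S_uu = 148.4, S_ud = 106.9, S_dd = 76.95
Terminal payoffs (K − S): max(-65.44, 0) = 0, max(-23.88, 0) = 0, max(6.05, 0) = 6.05
Node u (S = 118.8): V_u = e^(−0.01)·[0.2857·0.0000 + 0.7143·0.0000] = 0.0000
Node d (S = 85.5): V_d = e^(−0.01)·[0.2857·0.0000 + 0.7143·6.0500] = 4.2784
Node 0 (S = 95): V_0 = e^(−0.01)·[0.2857·0.0000 + 0.7143·4.2784] = 3.0256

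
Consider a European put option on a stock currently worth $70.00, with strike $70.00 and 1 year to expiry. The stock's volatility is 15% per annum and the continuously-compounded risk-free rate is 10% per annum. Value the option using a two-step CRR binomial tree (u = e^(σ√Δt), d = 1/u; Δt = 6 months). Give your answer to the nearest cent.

$0.99

CRR parameters: u = e^(σ√Δt) = e^(0.15·√0.5) = 1.1119, d = 1/u = 0.8994
Per-period rate: rΔt = 0.1·0.5 = 0.05, so R = e^0.05 = 1.0513
Risk-neutral probability p = (e^0.05 − 0.8994)/(1.1119 − 0.8994) = 0.1519/0.2125 = 0.7148
Terminal stock prices: S_uu = 86.54, S_ud = 70, S_dd = 56.62
Terminal payoffs (K − S): max(-16.54, 0) = 0, max(0, 0) = 0, max(13.38, 0) = 13.38
Node u (S = 77.83): V_u = e^(−0.05)·[0.7148·0.0000 + 0.2852·0.0000] = 0.0000
Node d (S = 62.96): V_d = e^(−0.05)·[0.7148·0.0000 + 0.2852·13.3799] = 3.6305
Node 0 (S = 70): V_0 = e^(−0.05)·[0.7148·0.0000 + 0.2852·3.6305] = 0.9851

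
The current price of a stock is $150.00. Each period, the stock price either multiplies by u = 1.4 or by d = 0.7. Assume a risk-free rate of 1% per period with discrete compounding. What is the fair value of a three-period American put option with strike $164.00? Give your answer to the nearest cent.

$43.84

Risk-neutral probability p = (1 + 0.01 − 0.7)/(1.4 − 0.7) = 0.3100/0.7000 = 0.4429
Terminal stock prices: S_uuu = 411.6, S_uud = 205.8, S_udd = 102.9, S_ddd = 51.45
Terminal payoffs (K − S): max(-247.6, 0) = 0, max(-41.8, 0) = 0, max(61.1, 0) = 61.1, max(112.6, 0) = 112.6
Node uu (S = 294): continuation = 1/1.01·[0.4429·0.0000 + 0.5571·0.0000] = 0.0000; exercise value = 0.0000 ≤ continuation, so V_uu = 0.0000
Node ud (S = 147): continuation = 1/1.01·[0.4429·0.0000 + 0.5571·61.1000] = 33.7044; exercise value = 17.0000 ≤ continuation, so V_ud = 33.7044
Node dd (S = 73.5): continuation = 1/1.01·[0.4429·61.1000 + 0.5571·112.5500] = 88.8762; exercise value = 90.5000 > continuation, so V_dd = 90.5000 (exercise)
Node u (S = 210): continuation = 1/1.01·[0.4429·0.0000 + 0.5571·33.7044] = 18.5922; exercise value = 0.0000 ≤ continuation, so V_u = 18.5922
Node d (S = 105): continuation = 1/1.01·[0.4429·33.7044 + 0.5571·90.5000] = 64.7006; exercise value = 59.0000 ≤ continuation, so V_d = 64.7006
Node 0 (S = 150): continuation = 1/1.01·[0.4429·18.5922 + 0.5571·64.7006] = 43.8428; exercise value = 14.0000 ≤ continuation, so V_0 = 43.8428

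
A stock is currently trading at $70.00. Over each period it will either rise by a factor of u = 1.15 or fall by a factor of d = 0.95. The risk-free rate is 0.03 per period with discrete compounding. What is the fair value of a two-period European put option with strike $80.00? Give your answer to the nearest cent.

$7.30

Risk-neutral probability p = (1 + 0.03 − 0.95)/(1.15 − 0.95) = 0.0800/0.2000 = 0.4000
Terminal stock prices: S_uu = 92.57, S_ud = 76.47, S_dd = 63.17
Terminal payoffs (K − S): max(-12.57, 0) = 0, max(3.525, 0) = 3.525, max(16.83, 0) = 16.83
Node u (S = 80.5): V_u = 1/1.03·[0.4000·0.0000 + 0.6000·3.5250] = 2.0534
Node d (S = 66.5): V_d = 1/1.03·[0.4000·3.5250 + 0.6000·16.8250] = 11.1699
Node 0 (S = 70): V_0 = 1/1.03·[0.4000·2.0534 + 0.6000·11.1699] = 7.3042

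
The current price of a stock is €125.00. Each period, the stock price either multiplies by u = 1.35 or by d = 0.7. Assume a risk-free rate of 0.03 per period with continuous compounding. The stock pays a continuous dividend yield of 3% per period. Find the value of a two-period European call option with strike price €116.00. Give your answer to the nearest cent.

€23.43

Per-period risk-free factor R = e^0.03 = 1.0305; dividend-adjusted growth = e^(0.03−0.03) = 1.0000.
Risk-neutral probability p = (1.0000 − 0.7)/(1.35 − 0.7) = 0.3000/0.6500 = 0.4615
Terminal stock prices: S_uu = 227.8, S_ud = 118.1, S_dd = 61.25
Terminal payoffs (S − K): max(111.8, 0) = 111.8, max(2.125, 0) = 2.125, max(-54.75, 0) = 0
Node u (S = 168.8): V_u = e^(−0.03)·[0.4615·111.8125 + 0.5385·2.1250] = 51.1910
Node d (S = 87.5): V_d = e^(−0.03)·[0.4615·2.1250 + 0.5385·0.0000] = 0.9518
Node 0 (S = 125): V_0 = e^(−0.03)·[0.4615·51.1910 + 0.5385·0.9518] = 23.4257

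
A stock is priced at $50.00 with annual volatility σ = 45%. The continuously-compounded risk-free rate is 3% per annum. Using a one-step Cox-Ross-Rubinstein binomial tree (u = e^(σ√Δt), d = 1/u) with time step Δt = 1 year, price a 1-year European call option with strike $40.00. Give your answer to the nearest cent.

CRR parameters: u = e^(σ√Δt) = e^(0.45·√1) = 1.5683, d = 1/u = 0.6376
Per-period rate: rΔt = 0.03·1 = 0.03, so R = e^0.03 = 1.0305
Risk-neutral probability p = (e^0.03 − 0.6376)/(1.5683 − 0.6376) = 0.3928/0.9307 = 0.4221
Terminal stock prices: S_u = 78.42, S_d = 31.88
Terminal payoffs (S − K): max(38.42, 0) = 38.42, max(-8.119, 0) = 0
Node 0 (S = 50): V_0 = e^(−0.03)·[0.4221·38.4156 + 0.5779·0.0000] = 15.7354

$15.74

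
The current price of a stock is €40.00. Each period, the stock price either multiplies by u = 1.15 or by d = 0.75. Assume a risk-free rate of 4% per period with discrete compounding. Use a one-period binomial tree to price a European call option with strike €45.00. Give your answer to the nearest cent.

Risk-neutral probability p = (1 + 0.04 − 0.75)/(1.15 − 0.75) = 0.2900/0.4000 = 0.7250
Terminal stock prices: S_u = 46, S_d = 30
Terminal payoffs (S − K): max(1, 0) = 1, max(-15, 0) = 0
Node 0 (S = 40): V_0 = 1/1.04·[0.7250·1.0000 + 0.2750·0.0000] = 0.6971

€0.70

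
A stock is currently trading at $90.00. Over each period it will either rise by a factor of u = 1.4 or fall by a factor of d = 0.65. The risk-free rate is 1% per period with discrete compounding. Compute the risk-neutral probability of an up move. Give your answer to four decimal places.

Risk-neutral probability p = (1 + 0.01 − 0.65)/(1.4 − 0.65) = 0.3600/0.7500 = 0.4800

p = 0.4800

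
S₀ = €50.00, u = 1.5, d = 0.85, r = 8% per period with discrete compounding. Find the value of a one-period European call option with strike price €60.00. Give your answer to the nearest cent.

€4.91

Risk-neutral probability p = (1 + 0.08 − 0.85)/(1.5 − 0.85) = 0.2300/0.6500 = 0.3538
Terminal stock prices: S_u = 75, S_d = 42.5
Terminal payoffs (S − K): max(15, 0) = 15, max(-17.5, 0) = 0
Node 0 (S = 50): V_0 = 1/1.08·[0.3538·15.0000 + 0.6462·0.0000] = 4.9145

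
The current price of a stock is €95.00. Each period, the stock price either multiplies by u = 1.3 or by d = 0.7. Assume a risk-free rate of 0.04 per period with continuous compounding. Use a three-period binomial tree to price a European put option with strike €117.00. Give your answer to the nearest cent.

Risk-neutral probability p = (e^0.04 − 0.7)/(1.3 − 0.7) = 0.3408/0.6000 = 0.5680
Terminal stock prices: S_uuu = 208.7, S_uud = 112.4, S_udd = 60.51, S_ddd = 32.58
Terminal payoffs (K − S): max(-91.72, 0) = 0, max(4.615, 0) = 4.615, max(56.49, 0) = 56.49, max(84.42, 0) = 84.42
Node uu (S = 160.6): V_uu = e^(−0.04)·[0.5680·0.0000 + 0.4320·4.6150] = 1.9154
Node ud (S = 86.45): V_ud = e^(−0.04)·[0.5680·4.6150 + 0.4320·56.4850] = 25.9624
Node dd (S = 46.55): V_dd = e^(−0.04)·[0.5680·56.4850 + 0.4320·84.4150] = 65.8624
Node u (S = 123.5): V_u = e^(−0.04)·[0.5680·1.9154 + 0.4320·25.9624] = 11.8209
Node d (S = 66.5): V_d = e^(−0.04)·[0.5680·25.9624 + 0.4320·65.8624] = 41.5046
Node 0 (S = 95): V_0 = e^(−0.04)·[0.5680·11.8209 + 0.4320·41.5046] = 23.6774

€23.68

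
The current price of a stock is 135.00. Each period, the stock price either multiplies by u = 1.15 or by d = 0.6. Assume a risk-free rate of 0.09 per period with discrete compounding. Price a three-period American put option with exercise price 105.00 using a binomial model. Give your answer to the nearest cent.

3.37

Risk-neutral probability p = (1 + 0.09 − 0.6)/(1.15 − 0.6) = 0.4900/0.5500 = 0.8909
Terminal stock prices: S_uuu = 205.3, S_uud = 107.1, S_udd = 55.89, S_ddd = 29.16
Terminal payoffs (K − S): max(-100.3, 0) = 0, max(-2.122, 0) = 0, max(49.11, 0) = 49.11, max(75.84, 0) = 75.84
Node uu (S = 178.5): continuation = 1/1.09·[0.8909·0.0000 + 0.1091·0.0000] = 0.0000; exercise value = 0.0000 ≤ continuation, so V_uu = 0.0000
Node ud (S = 93.15): continuation = 1/1.09·[0.8909·0.0000 + 0.1091·49.1100] = 4.9151; exercise value = 11.8500 > continuation, so V_ud = 11.8500 (exercise)
Node dd (S = 48.6): continuation = 1/1.09·[0.8909·49.1100 + 0.1091·75.8400] = 47.7303; exercise value = 56.4000 > continuation, so V_dd = 56.4000 (exercise)
Node u (S = 155.2): continuation = 1/1.09·[0.8909·0.0000 + 0.1091·11.8500] = 1.1860; exercise value = 0.0000 ≤ continuation, so V_u = 1.1860
Node d (S = 81): continuation = 1/1.09·[0.8909·11.8500 + 0.1091·56.4000] = 15.3303; exercise value = 24.0000 > continuation, so V_d = 24.0000 (exercise)
Node 0 (S = 135): continuation = 1/1.09·[0.8909·1.1860 + 0.1091·24.0000] = 3.3714; exercise value = 0.0000 ≤ continuation, so V_0 = 3.3714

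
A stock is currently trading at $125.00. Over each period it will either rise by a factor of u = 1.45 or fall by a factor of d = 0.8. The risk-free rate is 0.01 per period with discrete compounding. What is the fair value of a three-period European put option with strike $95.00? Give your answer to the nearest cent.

Risk-neutral probability p = (1 + 0.01 − 0.8)/(1.45 − 0.8) = 0.2100/0.6500 = 0.3231
Terminal stock prices: S_uuu = 381.1, S_uud = 210.2, S_udd = 116, S_ddd = 64
Terminal payoffs (K − S): max(-286.1, 0) = 0, max(-115.2, 0) = 0, max(-21, 0) = 0, max(31, 0) = 31
Node uu (S = 262.8): V_uu = 1/1.01·[0.3231·0.0000 + 0.6769·0.0000] = 0.0000
Node ud (S = 145): V_ud = 1/1.01·[0.3231·0.0000 + 0.6769·0.0000] = 0.0000
Node dd (S = 80): V_dd = 1/1.01·[0.3231·0.0000 + 0.6769·31.0000] = 20.7768
Node u (S = 181.2): V_u = 1/1.01·[0.3231·0.0000 + 0.6769·0.0000] = 0.0000
Node d (S = 100): V_d = 1/1.01·[0.3231·0.0000 + 0.6769·20.7768] = 13.9251
Node 0 (S = 125): V_0 = 1/1.01·[0.3231·0.0000 + 0.6769·13.9251] = 9.3329

$9.33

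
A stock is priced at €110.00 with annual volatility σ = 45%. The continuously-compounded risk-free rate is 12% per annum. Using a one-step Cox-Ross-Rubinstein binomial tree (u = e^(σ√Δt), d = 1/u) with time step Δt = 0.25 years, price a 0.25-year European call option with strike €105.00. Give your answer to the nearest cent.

€16.25

CRR parameters: u = e^(σ√Δt) = e^(0.45·√0.25) = 1.2523, d = 1/u = 0.7985
Per-period rate: rΔt = 0.12·0.25 = 0.03, so R = e^0.03 = 1.0305
Risk-neutral probability p = (e^0.03 − 0.7985)/(1.2523 − 0.7985) = 0.2319/0.4538 = 0.5111
Terminal stock prices: S_u = 137.8, S_d = 87.84
Terminal payoffs (S − K): max(32.76, 0) = 32.76, max(-17.16, 0) = 0
Node 0 (S = 110): V_0 = e^(−0.03)·[0.5111·32.7555 + 0.4889·0.0000] = 16.2464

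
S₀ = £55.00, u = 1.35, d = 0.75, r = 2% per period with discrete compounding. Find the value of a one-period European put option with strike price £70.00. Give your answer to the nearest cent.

Risk-neutral probability p = (1 + 0.02 − 0.75)/(1.35 − 0.75) = 0.2700/0.6000 = 0.4500
Terminal stock prices: S_u = 74.25, S_d = 41.25
Terminal payoffs (K − S): max(-4.25, 0) = 0, max(28.75, 0) = 28.75
Node 0 (S = 55): V_0 = 1/1.02·[0.4500·0.0000 + 0.5500·28.7500] = 15.5025

£15.50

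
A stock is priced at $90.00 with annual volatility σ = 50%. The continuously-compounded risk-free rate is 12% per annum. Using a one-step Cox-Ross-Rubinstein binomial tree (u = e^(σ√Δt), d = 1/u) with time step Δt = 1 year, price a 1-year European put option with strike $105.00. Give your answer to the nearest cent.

$22.36

CRR parameters: u = e^(σ√Δt) = e^(0.5·√1) = 1.6487, d = 1/u = 0.6065
Per-period rate: rΔt = 0.12·1 = 0.12, so R = e^0.12 = 1.1275
Risk-neutral probability p = (e^0.12 − 0.6065)/(1.6487 − 0.6065) = 0.5210/1.0422 = 0.4999
Terminal stock prices: S_u = 148.4, S_d = 54.59
Terminal payoffs (K − S): max(-43.38, 0) = 0, max(50.41, 0) = 50.41
Node 0 (S = 90): V_0 = e^(−0.12)·[0.4999·0.0000 + 0.5001·50.4122] = 22.3614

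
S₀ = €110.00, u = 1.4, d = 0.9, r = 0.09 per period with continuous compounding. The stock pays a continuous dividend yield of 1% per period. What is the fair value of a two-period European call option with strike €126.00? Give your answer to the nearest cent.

€14.94

Per-period risk-free factor R = e^0.09 = 1.0942; dividend-adjusted growth = e^(0.09−0.01) = 1.0833.
Risk-neutral probability p = (1.0833 − 0.9)/(1.4 − 0.9) = 0.1833/0.5000 = 0.3666
Terminal stock prices: S_uu = 215.6, S_ud = 138.6, S_dd = 89.1
Terminal payoffs (S − K): max(89.6, 0) = 89.6, max(12.6, 0) = 12.6, max(-36.9, 0) = 0
Node u (S = 154): V_u = e^(−0.09)·[0.3666·89.6000 + 0.6334·12.6000] = 37.3123
Node d (S = 99): V_d = e^(−0.09)·[0.3666·12.6000 + 0.6334·0.0000] = 4.2213
Node 0 (S = 110): V_0 = e^(−0.09)·[0.3666·37.3123 + 0.6334·4.2213] = 14.9443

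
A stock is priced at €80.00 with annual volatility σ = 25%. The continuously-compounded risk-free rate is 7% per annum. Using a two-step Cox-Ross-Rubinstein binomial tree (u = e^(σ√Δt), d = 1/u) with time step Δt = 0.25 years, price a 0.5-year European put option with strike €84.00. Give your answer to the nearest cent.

€6.37

CRR parameters: u = e^(σ√Δt) = e^(0.25·√0.25) = 1.1331, d = 1/u = 0.8825
Per-period rate: rΔt = 0.07·0.25 = 0.0175, so R = e^0.0175 = 1.0177
Risk-neutral probability p = (e^0.0175 − 0.8825)/(1.1331 − 0.8825) = 0.1352/0.2507 = 0.5392
Terminal stock prices: S_uu = 102.7, S_ud = 80, S_dd = 62.3
Terminal payoffs (K − S): max(-18.72, 0) = 0, max(4, 0) = 4, max(21.7, 0) = 21.7
Node u (S = 90.65): V_u = e^(−0.0175)·[0.5392·0.0000 + 0.4608·4.0000] = 1.8111
Node d (S = 70.6): V_d = e^(−0.0175)·[0.5392·4.0000 + 0.4608·21.6959] = 11.9430
Node 0 (S = 80): V_0 = e^(−0.0175)·[0.5392·1.8111 + 0.4608·11.9430] = 6.3673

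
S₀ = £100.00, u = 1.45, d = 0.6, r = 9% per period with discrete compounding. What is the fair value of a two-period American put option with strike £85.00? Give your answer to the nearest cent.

Risk-neutral probability p = (1 + 0.09 − 0.6)/(1.45 − 0.6) = 0.4900/0.8500 = 0.5765
Terminal stock prices: S_uu = 210.2, S_ud = 87, S_dd = 36
Terminal payoffs (K − S): max(-125.2, 0) = 0, max(-2, 0) = 0, max(49, 0) = 49
Node u (S = 145): continuation = 1/1.09·[0.5765·0.0000 + 0.4235·0.0000] = 0.0000; exercise value = 0.0000 ≤ continuation, so V_u = 0.0000
Node d (S = 60): continuation = 1/1.09·[0.5765·0.0000 + 0.4235·49.0000] = 19.0394; exercise value = 25.0000 > continuation, so V_d = 25.0000 (exercise)
Node 0 (S = 100): continuation = 1/1.09·[0.5765·0.0000 + 0.4235·25.0000] = 9.7140; exercise value = 0.0000 ≤ continuation, so V_0 = 9.7140

£9.71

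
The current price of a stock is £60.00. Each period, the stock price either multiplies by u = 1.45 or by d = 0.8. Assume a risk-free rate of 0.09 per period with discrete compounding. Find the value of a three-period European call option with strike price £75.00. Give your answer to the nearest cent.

£14.02

Risk-neutral probability p = (1 + 0.09 − 0.8)/(1.45 − 0.8) = 0.2900/0.6500 = 0.4462
Terminal stock prices: S_uuu = 182.9, S_uud = 100.9, S_udd = 55.68, S_ddd = 30.72
Terminal payoffs (S − K): max(107.9, 0) = 107.9, max(25.92, 0) = 25.92, max(-19.32, 0) = 0, max(-44.28, 0) = 0
Node uu (S = 126.2): V_uu = 1/1.09·[0.4462·107.9175 + 0.5538·25.9200] = 57.3427
Node ud (S = 69.6): V_ud = 1/1.09·[0.4462·25.9200 + 0.5538·0.0000] = 10.6095
Node dd (S = 38.4): V_dd = 1/1.09·[0.4462·0.0000 + 0.5538·0.0000] = 0.0000
Node u (S = 87): V_u = 1/1.09·[0.4462·57.3427 + 0.5538·10.6095] = 28.8621
Node d (S = 48): V_d = 1/1.09·[0.4462·10.6095 + 0.5538·0.0000] = 4.3426
Node 0 (S = 60): V_0 = 1/1.09·[0.4462·28.8621 + 0.5538·4.3426] = 14.0202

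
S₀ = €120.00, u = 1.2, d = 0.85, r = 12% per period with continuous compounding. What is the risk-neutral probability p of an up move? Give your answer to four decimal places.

Risk-neutral probability p = (e^0.12 − 0.85)/(1.2 − 0.85) = 0.2775/0.3500 = 0.7928

p = 0.7928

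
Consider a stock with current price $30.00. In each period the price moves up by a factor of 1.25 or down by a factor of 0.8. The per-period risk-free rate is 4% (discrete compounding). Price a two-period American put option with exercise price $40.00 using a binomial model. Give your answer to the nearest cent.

Risk-neutral probability p = (1 + 0.04 − 0.8)/(1.25 − 0.8) = 0.2400/0.4500 = 0.5333
Terminal stock prices: S_uu = 46.88, S_ud = 30, S_dd = 19.2
Terminal payoffs (K − S): max(-6.875, 0) = 0, max(10, 0) = 10, max(20.8, 0) = 20.8
Node u (S = 37.5): continuation = 1/1.04·[0.5333·0.0000 + 0.4667·10.0000] = 4.4872; exercise value = 2.5000 ≤ continuation, so V_u = 4.4872
Node d (S = 24): continuation = 1/1.04·[0.5333·10.0000 + 0.4667·20.8000] = 14.4615; exercise value = 16.0000 > continuation, so V_d = 16.0000 (exercise)
Node 0 (S = 30): continuation = 1/1.04·[0.5333·4.4872 + 0.4667·16.0000] = 9.4806; exercise value = 10.0000 > continuation, so V_0 = 10.0000 (exercise)

$10.00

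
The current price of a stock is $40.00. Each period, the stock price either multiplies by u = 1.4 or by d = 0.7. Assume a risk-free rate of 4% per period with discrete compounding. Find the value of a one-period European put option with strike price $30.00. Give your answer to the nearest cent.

Risk-neutral probability p = (1 + 0.04 − 0.7)/(1.4 − 0.7) = 0.3400/0.7000 = 0.4857
Terminal stock prices: S_u = 56, S_d = 28
Terminal payoffs (K − S): max(-26, 0) = 0, max(2, 0) = 2
Node 0 (S = 40): V_0 = 1/1.04·[0.4857·0.0000 + 0.5143·2.0000] = 0.9890

$0.99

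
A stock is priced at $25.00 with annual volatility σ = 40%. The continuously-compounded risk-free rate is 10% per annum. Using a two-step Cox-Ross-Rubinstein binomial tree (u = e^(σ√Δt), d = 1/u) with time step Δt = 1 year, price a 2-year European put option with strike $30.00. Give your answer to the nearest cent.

CRR parameters: u = e^(σ√Δt) = e^(0.4·√1) = 1.4918, d = 1/u = 0.6703
Per-period rate: rΔt = 0.1·1 = 0.1, so R = e^0.1 = 1.1052
Risk-neutral probability p = (e^0.1 − 0.6703)/(1.4918 − 0.6703) = 0.4349/0.8215 = 0.5293
Terminal stock prices: S_uu = 55.64, S_ud = 25, S_dd = 11.23
Terminal payoffs (K − S): max(-25.64, 0) = 0, max(5, 0) = 5, max(18.77, 0) = 18.77
Node u (S = 37.3): V_u = e^(−0.1)·[0.5293·0.0000 + 0.4707·5.0000] = 2.1294
Node d (S = 16.76): V_d = e^(−0.1)·[0.5293·5.0000 + 0.4707·18.7668] = 10.3871
Node 0 (S = 25): V_0 = e^(−0.1)·[0.5293·2.1294 + 0.4707·10.3871] = 5.4435

$5.44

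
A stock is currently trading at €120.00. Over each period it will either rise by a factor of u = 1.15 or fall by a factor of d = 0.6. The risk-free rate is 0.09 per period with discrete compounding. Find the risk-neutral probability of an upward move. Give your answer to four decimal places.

p = 0.8909

Risk-neutral probability p = (1 + 0.09 − 0.6)/(1.15 − 0.6) = 0.4900/0.5500 = 0.8909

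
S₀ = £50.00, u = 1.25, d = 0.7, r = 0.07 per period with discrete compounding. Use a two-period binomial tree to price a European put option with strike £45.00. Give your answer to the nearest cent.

Risk-neutral probability p = (1 + 0.07 − 0.7)/(1.25 − 0.7) = 0.3700/0.5500 = 0.6727
Terminal stock prices: S_uu = 78.12, S_ud = 43.75, S_dd = 24.5
Terminal payoffs (K − S): max(-33.12, 0) = 0, max(1.25, 0) = 1.25, max(20.5, 0) = 20.5
Node u (S = 62.5): V_u = 1/1.07·[0.6727·0.0000 + 0.3273·1.2500] = 0.3823
Node d (S = 35): V_d = 1/1.07·[0.6727·1.2500 + 0.3273·20.5000] = 7.0561
Node 0 (S = 50): V_0 = 1/1.07·[0.6727·0.3823 + 0.3273·7.0561] = 2.3986

£2.40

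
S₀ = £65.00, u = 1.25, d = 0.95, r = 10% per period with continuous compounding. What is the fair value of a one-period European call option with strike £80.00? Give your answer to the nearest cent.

£0.59

Risk-neutral probability p = (e^0.1 − 0.95)/(1.25 − 0.95) = 0.1552/0.3000 = 0.5172
Terminal stock prices: S_u = 81.25, S_d = 61.75
Terminal payoffs (S − K): max(1.25, 0) = 1.25, max(-18.25, 0) = 0
Node 0 (S = 65): V_0 = e^(−0.1)·[0.5172·1.2500 + 0.4828·0.0000] = 0.5850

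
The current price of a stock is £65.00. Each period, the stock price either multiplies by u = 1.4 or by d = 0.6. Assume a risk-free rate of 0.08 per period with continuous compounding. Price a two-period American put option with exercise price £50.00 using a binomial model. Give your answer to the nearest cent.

£4.02

Risk-neutral probability p = (e^0.08 − 0.6)/(1.4 − 0.6) = 0.4833/0.8000 = 0.6041
Terminal stock prices: S_uu = 127.4, S_ud = 54.6, S_dd = 23.4
Terminal payoffs (K − S): max(-77.4, 0) = 0, max(-4.6, 0) = 0, max(26.6, 0) = 26.6
Node u (S = 91): continuation = e^(−0.08)·[0.6041·0.0000 + 0.3959·0.0000] = 0.0000; exercise value = 0.0000 ≤ continuation, so V_u = 0.0000
Node d (S = 39): continuation = e^(−0.08)·[0.6041·0.0000 + 0.3959·26.6000] = 9.7211; exercise value = 11.0000 > continuation, so V_d = 11.0000 (exercise)
Node 0 (S = 65): continuation = e^(−0.08)·[0.6041·0.0000 + 0.3959·11.0000] = 4.0200; exercise value = 0.0000 ≤ continuation, so V_0 = 4.0200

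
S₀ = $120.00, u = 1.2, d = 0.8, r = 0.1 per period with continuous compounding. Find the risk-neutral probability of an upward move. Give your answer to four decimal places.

p = 0.7629

Risk-neutral probability p = (e^0.1 − 0.8)/(1.2 − 0.8) = 0.3052/0.4000 = 0.7629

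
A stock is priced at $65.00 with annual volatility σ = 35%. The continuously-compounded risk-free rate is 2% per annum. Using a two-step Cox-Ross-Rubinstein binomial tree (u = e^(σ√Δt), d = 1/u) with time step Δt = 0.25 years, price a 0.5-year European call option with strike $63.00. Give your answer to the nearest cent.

CRR parameters: u = e^(σ√Δt) = e^(0.35·√0.25) = 1.1912, d = 1/u = 0.8395
Per-period rate: rΔt = 0.02·0.25 = 0.005, so R = e^0.005 = 1.0050
Risk-neutral probability p = (e^0.005 − 0.8395)/(1.1912 − 0.8395) = 0.1656/0.3518 = 0.4706
Terminal stock prices: S_uu = 92.24, S_ud = 65, S_dd = 45.8
Terminal payoffs (S − K): max(29.24, 0) = 29.24, max(2, 0) = 2, max(-17.2, 0) = 0
Node u (S = 77.43): V_u = e^(−0.005)·[0.4706·29.2394 + 0.5294·2.0000] = 14.7452
Node d (S = 54.56): V_d = e^(−0.005)·[0.4706·2.0000 + 0.5294·0.0000] = 0.9365
Node 0 (S = 65): V_0 = e^(−0.005)·[0.4706·14.7452 + 0.5294·0.9365] = 7.3980

$7.40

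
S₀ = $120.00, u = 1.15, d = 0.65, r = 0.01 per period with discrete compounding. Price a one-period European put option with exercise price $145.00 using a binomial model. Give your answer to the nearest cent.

$23.56

Risk-neutral probability p = (1 + 0.01 − 0.65)/(1.15 − 0.65) = 0.3600/0.5000 = 0.7200
Terminal stock prices: S_u = 138, S_d = 78
Terminal payoffs (K − S): max(7, 0) = 7, max(67, 0) = 67
Node 0 (S = 120): V_0 = 1/1.01·[0.7200·7.0000 + 0.2800·67.0000] = 23.5644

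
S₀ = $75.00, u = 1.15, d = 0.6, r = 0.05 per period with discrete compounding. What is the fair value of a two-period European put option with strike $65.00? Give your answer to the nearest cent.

Risk-neutral probability p = (1 + 0.05 − 0.6)/(1.15 − 0.6) = 0.4500/0.5500 = 0.8182
Terminal stock prices: S_uu = 99.19, S_ud = 51.75, S_dd = 27
Terminal payoffs (K − S): max(-34.19, 0) = 0, max(13.25, 0) = 13.25, max(38, 0) = 38
Node u (S = 86.25): V_u = 1/1.05·[0.8182·0.0000 + 0.1818·13.2500] = 2.2944
Node d (S = 45): V_d = 1/1.05·[0.8182·13.2500 + 0.1818·38.0000] = 16.9048
Node 0 (S = 75): V_0 = 1/1.05·[0.8182·2.2944 + 0.1818·16.9048] = 4.7151

$4.72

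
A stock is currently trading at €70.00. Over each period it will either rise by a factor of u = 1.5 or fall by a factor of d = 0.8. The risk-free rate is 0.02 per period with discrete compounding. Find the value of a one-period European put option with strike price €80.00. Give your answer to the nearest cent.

Risk-neutral probability p = (1 + 0.02 − 0.8)/(1.5 − 0.8) = 0.2200/0.7000 = 0.3143
Terminal stock prices: S_u = 105, S_d = 56
Terminal payoffs (K − S): max(-25, 0) = 0, max(24, 0) = 24
Node 0 (S = 70): V_0 = 1/1.02·[0.3143·0.0000 + 0.6857·24.0000] = 16.1345

€16.13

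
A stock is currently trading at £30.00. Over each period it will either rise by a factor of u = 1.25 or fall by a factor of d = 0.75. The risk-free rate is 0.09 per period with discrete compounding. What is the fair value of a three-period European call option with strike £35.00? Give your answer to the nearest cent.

£5.78

Risk-neutral probability p = (1 + 0.09 − 0.75)/(1.25 − 0.75) = 0.3400/0.5000 = 0.6800
Terminal stock prices: S_uuu = 58.59, S_uud = 35.16, S_udd = 21.09, S_ddd = 12.66
Terminal payoffs (S − K): max(23.59, 0) = 23.59, max(0.1562, 0) = 0.1562, max(-13.91, 0) = 0, max(-22.34, 0) = 0
Node uu (S = 46.88): V_uu = 1/1.09·[0.6800·23.5938 + 0.3200·0.1562] = 14.7649
Node ud (S = 28.12): V_ud = 1/1.09·[0.6800·0.1562 + 0.3200·0.0000] = 0.0975
Node dd (S = 16.88): V_dd = 1/1.09·[0.6800·0.0000 + 0.3200·0.0000] = 0.0000
Node u (S = 37.5): V_u = 1/1.09·[0.6800·14.7649 + 0.3200·0.0975] = 9.2398
Node d (S = 22.5): V_d = 1/1.09·[0.6800·0.0975 + 0.3200·0.0000] = 0.0608
Node 0 (S = 30): V_0 = 1/1.09·[0.6800·9.2398 + 0.3200·0.0608] = 5.7821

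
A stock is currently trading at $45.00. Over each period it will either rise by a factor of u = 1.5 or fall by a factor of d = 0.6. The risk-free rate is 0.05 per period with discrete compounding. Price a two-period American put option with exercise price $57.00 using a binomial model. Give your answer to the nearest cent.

$18.03

Risk-neutral probability p = (1 + 0.05 − 0.6)/(1.5 − 0.6) = 0.4500/0.9000 = 0.5000
Terminal stock prices: S_uu = 101.2, S_ud = 40.5, S_dd = 16.2
Terminal payoffs (K − S): max(-44.25, 0) = 0, max(16.5, 0) = 16.5, max(40.8, 0) = 40.8
Node u (S = 67.5): continuation = 1/1.05·[0.5000·0.0000 + 0.5000·16.5000] = 7.8571; exercise value = 0.0000 ≤ continuation, so V_u = 7.8571
Node d (S = 27): continuation = 1/1.05·[0.5000·16.5000 + 0.5000·40.8000] = 27.2857; exercise value = 30.0000 > continuation, so V_d = 30.0000 (exercise)
Node 0 (S = 45): continuation = 1/1.05·[0.5000·7.8571 + 0.5000·30.0000] = 18.0272; exercise value = 12.0000 ≤ continuation, so V_0 = 18.0272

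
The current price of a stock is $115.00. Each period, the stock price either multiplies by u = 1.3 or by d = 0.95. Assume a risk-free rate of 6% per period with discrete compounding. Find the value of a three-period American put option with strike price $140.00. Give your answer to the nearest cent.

Risk-neutral probability p = (1 + 0.06 − 0.95)/(1.3 − 0.95) = 0.1100/0.3500 = 0.3143
Terminal stock prices: S_uuu = 252.7, S_uud = 184.6, S_udd = 134.9, S_ddd = 98.6
Terminal payoffs (K − S): max(-112.7, 0) = 0, max(-44.63, 0) = 0, max(5.076, 0) = 5.076, max(41.4, 0) = 41.4
Node uu (S = 194.4): continuation = 1/1.06·[0.3143·0.0000 + 0.6857·0.0000] = 0.0000; exercise value = 0.0000 ≤ continuation, so V_uu = 0.0000
Node ud (S = 142): continuation = 1/1.06·[0.3143·0.0000 + 0.6857·5.0763] = 3.2838; exercise value = 0.0000 ≤ continuation, so V_ud = 3.2838
Node dd (S = 103.8): continuation = 1/1.06·[0.3143·5.0763 + 0.6857·41.4019] = 28.2880; exercise value = 36.2125 > continuation, so V_dd = 36.2125 (exercise)
Node u (S = 149.5): continuation = 1/1.06·[0.3143·0.0000 + 0.6857·3.2838] = 2.1243; exercise value = 0.0000 ≤ continuation, so V_u = 2.1243
Node d (S = 109.2): continuation = 1/1.06·[0.3143·3.2838 + 0.6857·36.2125] = 24.3995; exercise value = 30.7500 > continuation, so V_d = 30.7500 (exercise)
Node 0 (S = 115): continuation = 1/1.06·[0.3143·2.1243 + 0.6857·30.7500] = 20.5220; exercise value = 25.0000 > continuation, so V_0 = 25.0000 (exercise)

$25.00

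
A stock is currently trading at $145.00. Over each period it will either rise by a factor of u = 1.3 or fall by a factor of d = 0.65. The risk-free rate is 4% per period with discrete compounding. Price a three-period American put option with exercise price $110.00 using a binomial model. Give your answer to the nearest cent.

$12.39

Risk-neutral probability p = (1 + 0.04 − 0.65)/(1.3 − 0.65) = 0.3900/0.6500 = 0.6000
Terminal stock prices: S_uuu = 318.6, S_uud = 159.3, S_udd = 79.64, S_ddd = 39.82
Terminal payoffs (K − S): max(-208.6, 0) = 0, max(-49.28, 0) = 0, max(30.36, 0) = 30.36, max(70.18, 0) = 70.18
Node uu (S = 245.1): continuation = 1/1.04·[0.6000·0.0000 + 0.4000·0.0000] = 0.0000; exercise value = 0.0000 ≤ continuation, so V_uu = 0.0000
Node ud (S = 122.5): continuation = 1/1.04·[0.6000·0.0000 + 0.4000·30.3587] = 11.6764; exercise value = 0.0000 ≤ continuation, so V_ud = 11.6764
Node dd (S = 61.26): continuation = 1/1.04·[0.6000·30.3587 + 0.4000·70.1794] = 44.5067; exercise value = 48.7375 > continuation, so V_dd = 48.7375 (exercise)
Node u (S = 188.5): continuation = 1/1.04·[0.6000·0.0000 + 0.4000·11.6764] = 4.4909; exercise value = 0.0000 ≤ continuation, so V_u = 4.4909
Node d (S = 94.25): continuation = 1/1.04·[0.6000·11.6764 + 0.4000·48.7375] = 25.4816; exercise value = 15.7500 ≤ continuation, so V_d = 25.4816
Node 0 (S = 145): continuation = 1/1.04·[0.6000·4.4909 + 0.4000·25.4816] = 12.3915; exercise value = 0.0000 ≤ continuation, so V_0 = 12.3915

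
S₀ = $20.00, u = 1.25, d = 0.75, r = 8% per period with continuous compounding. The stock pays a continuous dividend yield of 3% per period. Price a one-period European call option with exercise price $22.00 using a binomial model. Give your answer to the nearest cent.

$1.67

Per-period risk-free factor R = e^0.08 = 1.0833; dividend-adjusted growth = e^(0.08−0.03) = 1.0513.
Risk-neutral probability p = (1.0513 − 0.75)/(1.25 − 0.75) = 0.3013/0.5000 = 0.6025
Terminal stock prices: S_u = 25, S_d = 15
Terminal payoffs (S − K): max(3, 0) = 3, max(-7, 0) = 0
Node 0 (S = 20): V_0 = e^(−0.08)·[0.6025·3.0000 + 0.3975·0.0000] = 1.6686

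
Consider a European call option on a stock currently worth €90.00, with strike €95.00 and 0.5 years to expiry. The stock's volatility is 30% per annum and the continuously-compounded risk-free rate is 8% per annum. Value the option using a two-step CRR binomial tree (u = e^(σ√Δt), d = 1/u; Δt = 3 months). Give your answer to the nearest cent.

€7.14

CRR parameters: u = e^(σ√Δt) = e^(0.3·√0.25) = 1.1618, d = 1/u = 0.8607
Per-period rate: rΔt = 0.08·0.25 = 0.02, so R = e^0.02 = 1.0202
Risk-neutral probability p = (e^0.02 − 0.8607)/(1.1618 − 0.8607) = 0.1595/0.3011 = 0.5297
Terminal stock prices: S_uu = 121.5, S_ud = 90, S_dd = 66.67
Terminal payoffs (S − K): max(26.49, 0) = 26.49, max(-5, 0) = 0, max(-28.33, 0) = 0
Node u (S = 104.6): V_u = e^(−0.02)·[0.5297·26.4873 + 0.4703·0.0000] = 13.7514
Node d (S = 77.46): V_d = e^(−0.02)·[0.5297·0.0000 + 0.4703·0.0000] = 0.0000
Node 0 (S = 90): V_0 = e^(−0.02)·[0.5297·13.7514 + 0.4703·0.0000] = 7.1393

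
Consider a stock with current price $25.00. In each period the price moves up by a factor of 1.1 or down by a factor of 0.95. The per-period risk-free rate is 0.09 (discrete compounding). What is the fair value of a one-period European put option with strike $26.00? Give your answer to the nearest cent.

Risk-neutral probability p = (1 + 0.09 − 0.95)/(1.1 − 0.95) = 0.1400/0.1500 = 0.9333
Terminal stock prices: S_u = 27.5, S_d = 23.75
Terminal payoffs (K − S): max(-1.5, 0) = 0, max(2.25, 0) = 2.25
Node 0 (S = 25): V_0 = 1/1.09·[0.9333·0.0000 + 0.0667·2.2500] = 0.1376

$0.14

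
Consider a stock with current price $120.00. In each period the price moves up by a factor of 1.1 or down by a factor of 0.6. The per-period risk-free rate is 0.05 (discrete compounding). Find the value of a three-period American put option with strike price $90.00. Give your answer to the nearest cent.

$2.80

Risk-neutral probability p = (1 + 0.05 − 0.6)/(1.1 − 0.6) = 0.4500/0.5000 = 0.9000
Terminal stock prices: S_uuu = 159.7, S_uud = 87.12, S_udd = 47.52, S_ddd = 25.92
Terminal payoffs (K − S): max(-69.72, 0) = 0, max(2.88, 0) = 2.88, max(42.48, 0) = 42.48, max(64.08, 0) = 64.08
Node uu (S = 145.2): continuation = 1/1.05·[0.9000·0.0000 + 0.1000·2.8800] = 0.2743; exercise value = 0.0000 ≤ continuation, so V_uu = 0.2743
Node ud (S = 79.2): continuation = 1/1.05·[0.9000·2.8800 + 0.1000·42.4800] = 6.5143; exercise value = 10.8000 > continuation, so V_ud = 10.8000 (exercise)
Node dd (S = 43.2): continuation = 1/1.05·[0.9000·42.4800 + 0.1000·64.0800] = 42.5143; exercise value = 46.8000 > continuation, so V_dd = 46.8000 (exercise)
Node u (S = 132): continuation = 1/1.05·[0.9000·0.2743 + 0.1000·10.8000] = 1.2637; exercise value = 0.0000 ≤ continuation, so V_u = 1.2637
Node d (S = 72): continuation = 1/1.05·[0.9000·10.8000 + 0.1000·46.8000] = 13.7143; exercise value = 18.0000 > continuation, so V_d = 18.0000 (exercise)
Node 0 (S = 120): continuation = 1/1.05·[0.9000·1.2637 + 0.1000·18.0000] = 2.7974; exercise value = 0.0000 ≤ continuation, so V_0 = 2.7974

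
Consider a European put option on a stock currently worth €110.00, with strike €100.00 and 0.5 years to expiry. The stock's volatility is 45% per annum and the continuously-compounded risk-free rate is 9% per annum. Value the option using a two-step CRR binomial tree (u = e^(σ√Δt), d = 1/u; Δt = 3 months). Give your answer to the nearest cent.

€7.31

CRR parameters: u = e^(σ√Δt) = e^(0.45·√0.25) = 1.2523, d = 1/u = 0.7985
Per-period rate: rΔt = 0.09·0.25 = 0.0225, so R = e^0.0225 = 1.0228
Risk-neutral probability p = (e^0.0225 − 0.7985)/(1.2523 − 0.7985) = 0.2242/0.4538 = 0.4941
Terminal stock prices: S_uu = 172.5, S_ud = 110, S_dd = 70.14
Terminal payoffs (K − S): max(-72.51, 0) = 0, max(-10, 0) = 0, max(29.86, 0) = 29.86
Node u (S = 137.8): V_u = e^(−0.0225)·[0.4941·0.0000 + 0.5059·0.0000] = 0.0000
Node d (S = 87.84): V_d = e^(−0.0225)·[0.4941·0.0000 + 0.5059·29.8609] = 14.7697
Node 0 (S = 110): V_0 = e^(−0.0225)·[0.4941·0.0000 + 0.5059·14.7697] = 7.3053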